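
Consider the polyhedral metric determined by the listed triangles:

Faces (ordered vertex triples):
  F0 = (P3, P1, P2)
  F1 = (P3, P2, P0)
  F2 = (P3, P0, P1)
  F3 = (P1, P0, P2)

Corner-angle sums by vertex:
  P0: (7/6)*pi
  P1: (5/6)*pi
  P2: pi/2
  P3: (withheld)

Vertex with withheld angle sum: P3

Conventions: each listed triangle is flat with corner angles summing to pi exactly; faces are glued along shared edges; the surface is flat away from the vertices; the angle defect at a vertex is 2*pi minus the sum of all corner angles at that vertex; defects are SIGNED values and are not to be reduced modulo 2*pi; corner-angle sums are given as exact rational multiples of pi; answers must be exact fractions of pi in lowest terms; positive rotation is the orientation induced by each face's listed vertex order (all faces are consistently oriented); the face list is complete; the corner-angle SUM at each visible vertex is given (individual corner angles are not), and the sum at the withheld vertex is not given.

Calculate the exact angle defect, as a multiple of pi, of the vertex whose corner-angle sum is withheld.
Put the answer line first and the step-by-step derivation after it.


Answer: defect(P3) = pi/2

V = 4, E = 6, F = 4; chi = V - E + F = 2
Gauss-Bonnet: total defect = 2*pi*chi = 4*pi; visible defects sum to (7/2)*pi


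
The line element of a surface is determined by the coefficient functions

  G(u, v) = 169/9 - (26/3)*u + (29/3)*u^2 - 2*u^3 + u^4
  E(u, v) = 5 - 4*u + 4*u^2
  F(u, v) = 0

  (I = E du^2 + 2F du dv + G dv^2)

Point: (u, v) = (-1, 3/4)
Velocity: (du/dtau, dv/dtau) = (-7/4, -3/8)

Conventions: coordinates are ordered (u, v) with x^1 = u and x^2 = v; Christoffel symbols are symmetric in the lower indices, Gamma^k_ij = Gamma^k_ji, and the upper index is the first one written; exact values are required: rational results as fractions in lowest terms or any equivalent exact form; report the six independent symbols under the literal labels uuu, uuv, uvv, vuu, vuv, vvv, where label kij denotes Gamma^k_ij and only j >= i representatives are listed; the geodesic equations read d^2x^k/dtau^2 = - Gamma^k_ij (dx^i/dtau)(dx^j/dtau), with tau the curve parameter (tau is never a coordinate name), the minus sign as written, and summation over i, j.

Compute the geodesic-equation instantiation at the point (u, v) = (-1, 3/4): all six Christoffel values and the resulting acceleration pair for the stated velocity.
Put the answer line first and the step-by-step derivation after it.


Answer: Gamma_uuu = -6/13, Gamma_uuv = 0, Gamma_uvv = 19/13, Gamma_vuu = 0, Gamma_vuv = -9/19, Gamma_vvv = 0; accelerations (d^2u/dtau^2, d^2v/dtau^2) = (1005/832, 189/304)

E = 13, F = 0, G = 361/9 at the point
E_u = -12, E_v = 0, F_u = 0, F_v = 0, G_u = -38, G_v = 0
EG - F^2 = 4693/9;  g^inv = (9/4693) * [[361/9, 0], [0, 13]]
first-kind symbols [ij,l] = (1/2)(d_i g_jl + d_j g_il - d_l g_ij): [uu,u] = E_u/2 = -6, [uu,v] = F_u - E_v/2 = 0, [uv,u] = E_v/2 = 0, [uv,v] = G_u/2 = -19, [vv,u] = F_v - G_u/2 = 19, [vv,v] = G_v/2 = 0
Gamma^u_ij = (G*[ij,u] - F*[ij,v])/(EG - F^2), Gamma^v_ij = (E*[ij,v] - F*[ij,u])/(EG - F^2)
Gamma_uuu = -6/13, Gamma_uuv = 0, Gamma_uvv = 19/13, Gamma_vuu = 0, Gamma_vuv = -9/19, Gamma_vvv = 0
d^2u/dtau^2 = -(Gamma_uuu*(-7/4)^2 + 2*Gamma_uuv*(-7/4)*(-3/8) + Gamma_uvv*(-3/8)^2) = 1005/832
d^2v/dtau^2 = -(Gamma_vuu*(-7/4)^2 + 2*Gamma_vuv*(-7/4)*(-3/8) + Gamma_vvv*(-3/8)^2) = 189/304


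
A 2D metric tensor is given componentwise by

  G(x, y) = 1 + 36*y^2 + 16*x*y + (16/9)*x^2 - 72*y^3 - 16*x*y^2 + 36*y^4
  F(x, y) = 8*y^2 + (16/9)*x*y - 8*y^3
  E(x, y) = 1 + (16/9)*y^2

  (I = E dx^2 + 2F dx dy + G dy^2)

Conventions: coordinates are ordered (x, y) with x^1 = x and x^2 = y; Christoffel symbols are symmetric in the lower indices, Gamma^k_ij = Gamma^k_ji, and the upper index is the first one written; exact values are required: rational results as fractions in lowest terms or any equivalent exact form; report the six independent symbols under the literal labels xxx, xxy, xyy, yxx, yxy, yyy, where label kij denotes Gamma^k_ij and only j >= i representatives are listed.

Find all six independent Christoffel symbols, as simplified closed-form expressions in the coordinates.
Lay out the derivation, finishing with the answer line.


E = 1 + (16/9)*y^2; F = 8*y^2 + (16/9)*x*y - 8*y^3; G = 1 + 36*y^2 + 16*x*y + (16/9)*x^2 - 72*y^3 - 16*x*y^2 + 36*y^4
Gamma^k_ij = (1/2) g^{kl} (d_i g_jl + d_j g_il - d_l g_ij), with g^inv = (1/(EG-F^2)) [[G, -F], [-F, E]]
first partials: E_x = 0, E_y = (32/9)*y, F_x = (16/9)*y, F_y = 16*y + (16/9)*x - 24*y^2, G_x = 16*y + (32/9)*x - 16*y^2, G_y = 72*y + 16*x - 216*y^2 - 32*x*y + 144*y^3
D = EG - F^2 = 1 + (340/9)*y^2 + 16*x*y + (16/9)*x^2 - 72*y^3 - 16*x*y^2 + 36*y^4
expanded: Gamma^x_xx = (G E_x - 2F F_x + F E_y)/(2D), Gamma^x_xy = (G E_y - F G_x)/(2D), Gamma^x_yy = (2G F_y - G G_x - F G_y)/(2D), Gamma^y_xx = (2E F_x - E E_y - F E_x)/(2D), Gamma^y_xy = (E G_x - F E_y)/(2D), Gamma^y_yy = (E G_y - 2F F_y + F G_x)/(2D); substitute and cancel common factors

Answer: Gamma_xxx = 0, Gamma_xxy = 16*y/(16*x^2 - 144*x*y^2 + 144*x*y + 324*y^4 - 648*y^3 + 340*y^2 + 9), Gamma_xyy = (-144*y^2 + 72*y)/(16*x^2 - 144*x*y^2 + 144*x*y + 324*y^4 - 648*y^3 + 340*y^2 + 9), Gamma_yxx = 0, Gamma_yxy = (16*x - 72*y^2 + 72*y)/(16*x^2 - 144*x*y^2 + 144*x*y + 324*y^4 - 648*y^3 + 340*y^2 + 9), Gamma_yyy = (-144*x*y + 72*x + 648*y^3 - 972*y^2 + 324*y)/(16*x^2 - 144*x*y^2 + 144*x*y + 324*y^4 - 648*y^3 + 340*y^2 + 9)


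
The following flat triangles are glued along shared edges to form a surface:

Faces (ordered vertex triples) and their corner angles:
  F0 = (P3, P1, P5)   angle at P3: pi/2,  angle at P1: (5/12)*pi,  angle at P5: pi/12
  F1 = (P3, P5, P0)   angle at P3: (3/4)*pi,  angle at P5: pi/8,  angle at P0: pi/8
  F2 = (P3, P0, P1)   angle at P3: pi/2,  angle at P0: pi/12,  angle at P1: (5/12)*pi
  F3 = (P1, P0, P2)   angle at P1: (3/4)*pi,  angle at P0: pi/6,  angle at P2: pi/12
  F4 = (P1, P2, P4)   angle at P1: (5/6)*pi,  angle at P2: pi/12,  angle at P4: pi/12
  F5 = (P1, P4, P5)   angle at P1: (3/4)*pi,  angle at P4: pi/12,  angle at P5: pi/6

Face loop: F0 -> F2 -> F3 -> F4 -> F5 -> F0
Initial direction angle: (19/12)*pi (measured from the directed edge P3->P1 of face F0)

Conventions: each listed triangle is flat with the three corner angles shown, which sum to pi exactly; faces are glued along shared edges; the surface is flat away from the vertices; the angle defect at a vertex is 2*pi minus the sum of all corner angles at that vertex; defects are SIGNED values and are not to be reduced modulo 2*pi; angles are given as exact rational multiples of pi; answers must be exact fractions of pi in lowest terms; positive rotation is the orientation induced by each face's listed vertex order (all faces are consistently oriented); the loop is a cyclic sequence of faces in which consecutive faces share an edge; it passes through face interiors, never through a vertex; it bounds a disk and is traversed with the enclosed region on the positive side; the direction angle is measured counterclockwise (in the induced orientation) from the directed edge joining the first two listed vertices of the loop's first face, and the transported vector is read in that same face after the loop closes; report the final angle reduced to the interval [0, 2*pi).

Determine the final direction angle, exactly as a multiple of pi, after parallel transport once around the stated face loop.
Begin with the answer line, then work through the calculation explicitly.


Answer: final direction angle = (5/12)*pi

enclosed vertex P1: corner angles sum to (19/6)*pi, defect = 2*pi - (19/6)*pi = (-7/6)*pi
the rotation equals the total enclosed defect, so the final angle is initial + defects (mod 2*pi)
final angle = (19/12)*pi - (7/6)*pi = (5/12)*pi (mod 2*pi)


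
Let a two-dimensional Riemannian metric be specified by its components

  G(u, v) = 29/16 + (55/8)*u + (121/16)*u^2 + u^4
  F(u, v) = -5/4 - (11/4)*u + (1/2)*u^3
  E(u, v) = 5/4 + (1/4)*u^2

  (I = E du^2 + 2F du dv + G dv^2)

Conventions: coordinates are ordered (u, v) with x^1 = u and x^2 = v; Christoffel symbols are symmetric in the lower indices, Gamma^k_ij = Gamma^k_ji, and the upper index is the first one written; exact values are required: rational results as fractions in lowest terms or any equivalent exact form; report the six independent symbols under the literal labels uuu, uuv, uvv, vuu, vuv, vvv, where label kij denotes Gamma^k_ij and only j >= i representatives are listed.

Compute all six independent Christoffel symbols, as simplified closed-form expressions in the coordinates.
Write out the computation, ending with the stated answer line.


E = 5/4 + (1/4)*u^2; F = -5/4 - (11/4)*u + (1/2)*u^3; G = 29/16 + (55/8)*u + (121/16)*u^2 + u^4
Gamma^k_ij = (1/2) g^{kl} (d_i g_jl + d_j g_il - d_l g_ij), with g^inv = (1/(EG-F^2)) [[G, -F], [-F, E]]
first partials: E_u = (1/2)*u, E_v = 0, F_u = -11/4 + (3/2)*u^2, F_v = 0, G_u = 55/8 + (121/8)*u + 4*u^3, G_v = 0
D = EG - F^2 = 45/64 + (55/32)*u + (75/32)*u^2 + (95/32)*u^3 + (377/64)*u^4
expanded: Gamma^u_uu = (G E_u - 2F F_u + F E_v)/(2D), Gamma^u_uv = (G E_v - F G_u)/(2D), Gamma^u_vv = (2G F_v - G G_u - F G_v)/(2D), Gamma^v_uu = (2E F_u - E E_v - F E_u)/(2D), Gamma^v_uv = (E G_u - F E_v)/(2D), Gamma^v_vv = (E G_v - 2F F_v + F G_u)/(2D); substitute and cancel common factors

Answer: Gamma_uuu = (-32*u^5 + 473*u^3 + 230*u^2 - 455*u - 220)/(377*u^4 + 190*u^3 + 150*u^2 + 110*u + 45), Gamma_uuv = (-64*u^6 + 110*u^4 + 50*u^3 + 1331*u^2 + 1210*u + 275)/(377*u^4 + 190*u^3 + 150*u^2 + 110*u + 45), Gamma_uvv = (-512*u^7 - 5808*u^5 - 4400*u^4 - 15569*u^3 - 19965*u^2 - 9559*u - 1595)/(1508*u^4 + 760*u^3 + 600*u^2 + 440*u + 180), Gamma_vuu = (16*u^4 + 120*u^2 + 20*u - 220)/(377*u^4 + 190*u^3 + 150*u^2 + 110*u + 45), Gamma_vuv = (32*u^5 + 281*u^3 + 55*u^2 + 605*u + 275)/(377*u^4 + 190*u^3 + 150*u^2 + 110*u + 45), Gamma_vvv = (64*u^6 - 110*u^4 - 50*u^3 - 1331*u^2 - 1210*u - 275)/(377*u^4 + 190*u^3 + 150*u^2 + 110*u + 45)


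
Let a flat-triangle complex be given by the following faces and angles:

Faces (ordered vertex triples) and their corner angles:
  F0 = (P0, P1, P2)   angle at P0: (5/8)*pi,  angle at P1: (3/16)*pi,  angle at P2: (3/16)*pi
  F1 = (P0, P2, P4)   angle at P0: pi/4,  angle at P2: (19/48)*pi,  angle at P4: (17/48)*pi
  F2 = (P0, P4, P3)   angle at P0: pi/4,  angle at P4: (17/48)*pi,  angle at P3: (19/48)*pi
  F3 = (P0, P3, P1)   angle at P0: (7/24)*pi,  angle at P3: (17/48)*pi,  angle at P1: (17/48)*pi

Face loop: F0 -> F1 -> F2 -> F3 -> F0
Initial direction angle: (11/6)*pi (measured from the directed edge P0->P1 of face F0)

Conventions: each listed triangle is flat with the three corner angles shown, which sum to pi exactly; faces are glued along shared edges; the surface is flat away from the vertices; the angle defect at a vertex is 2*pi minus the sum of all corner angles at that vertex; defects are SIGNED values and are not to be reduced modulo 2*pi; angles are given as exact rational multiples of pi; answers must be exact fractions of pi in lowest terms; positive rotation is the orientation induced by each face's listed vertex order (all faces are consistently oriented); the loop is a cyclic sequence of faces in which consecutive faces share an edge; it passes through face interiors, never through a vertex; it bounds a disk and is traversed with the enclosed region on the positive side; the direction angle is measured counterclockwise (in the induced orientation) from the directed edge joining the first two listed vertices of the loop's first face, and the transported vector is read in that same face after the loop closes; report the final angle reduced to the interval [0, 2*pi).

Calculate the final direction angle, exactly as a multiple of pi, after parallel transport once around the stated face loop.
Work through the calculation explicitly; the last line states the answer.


enclosed vertex P0: corner angles sum to (17/12)*pi, defect = 2*pi - (17/12)*pi = (7/12)*pi
transport around the loop rotates by the sum of enclosed defects; add to the initial angle mod 2*pi
final angle = (11/6)*pi + (7/12)*pi = (5/12)*pi (mod 2*pi)

Answer: final direction angle = (5/12)*pi


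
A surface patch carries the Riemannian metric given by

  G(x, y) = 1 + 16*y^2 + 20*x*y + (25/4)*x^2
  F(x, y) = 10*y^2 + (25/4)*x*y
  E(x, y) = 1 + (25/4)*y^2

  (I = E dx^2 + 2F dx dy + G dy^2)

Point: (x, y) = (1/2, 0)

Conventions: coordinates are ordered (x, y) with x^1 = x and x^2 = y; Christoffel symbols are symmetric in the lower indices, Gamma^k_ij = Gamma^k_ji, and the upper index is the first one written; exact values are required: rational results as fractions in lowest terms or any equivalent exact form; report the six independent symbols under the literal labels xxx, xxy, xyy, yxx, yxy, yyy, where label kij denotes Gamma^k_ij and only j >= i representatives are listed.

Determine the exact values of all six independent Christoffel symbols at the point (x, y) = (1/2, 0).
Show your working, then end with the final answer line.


E = 1, F = 0, G = 41/16 at the point
E_x = 0, E_y = 0, F_x = 0, F_y = 25/8, G_x = 25/4, G_y = 10
EG - F^2 = 41/16;  g^inv = (16/41) * [[41/16, 0], [0, 1]]
first-kind symbols [ij,l] = (1/2)(d_i g_jl + d_j g_il - d_l g_ij): [xx,x] = E_x/2 = 0, [xx,y] = F_x - E_y/2 = 0, [xy,x] = E_y/2 = 0, [xy,y] = G_x/2 = 25/8, [yy,x] = F_y - G_x/2 = 0, [yy,y] = G_y/2 = 5
Gamma^x_ij = (G*[ij,x] - F*[ij,y])/(EG - F^2), Gamma^y_ij = (E*[ij,y] - F*[ij,x])/(EG - F^2)

Answer: Gamma_xxx = 0, Gamma_xxy = 0, Gamma_xyy = 0, Gamma_yxx = 0, Gamma_yxy = 50/41, Gamma_yyy = 80/41


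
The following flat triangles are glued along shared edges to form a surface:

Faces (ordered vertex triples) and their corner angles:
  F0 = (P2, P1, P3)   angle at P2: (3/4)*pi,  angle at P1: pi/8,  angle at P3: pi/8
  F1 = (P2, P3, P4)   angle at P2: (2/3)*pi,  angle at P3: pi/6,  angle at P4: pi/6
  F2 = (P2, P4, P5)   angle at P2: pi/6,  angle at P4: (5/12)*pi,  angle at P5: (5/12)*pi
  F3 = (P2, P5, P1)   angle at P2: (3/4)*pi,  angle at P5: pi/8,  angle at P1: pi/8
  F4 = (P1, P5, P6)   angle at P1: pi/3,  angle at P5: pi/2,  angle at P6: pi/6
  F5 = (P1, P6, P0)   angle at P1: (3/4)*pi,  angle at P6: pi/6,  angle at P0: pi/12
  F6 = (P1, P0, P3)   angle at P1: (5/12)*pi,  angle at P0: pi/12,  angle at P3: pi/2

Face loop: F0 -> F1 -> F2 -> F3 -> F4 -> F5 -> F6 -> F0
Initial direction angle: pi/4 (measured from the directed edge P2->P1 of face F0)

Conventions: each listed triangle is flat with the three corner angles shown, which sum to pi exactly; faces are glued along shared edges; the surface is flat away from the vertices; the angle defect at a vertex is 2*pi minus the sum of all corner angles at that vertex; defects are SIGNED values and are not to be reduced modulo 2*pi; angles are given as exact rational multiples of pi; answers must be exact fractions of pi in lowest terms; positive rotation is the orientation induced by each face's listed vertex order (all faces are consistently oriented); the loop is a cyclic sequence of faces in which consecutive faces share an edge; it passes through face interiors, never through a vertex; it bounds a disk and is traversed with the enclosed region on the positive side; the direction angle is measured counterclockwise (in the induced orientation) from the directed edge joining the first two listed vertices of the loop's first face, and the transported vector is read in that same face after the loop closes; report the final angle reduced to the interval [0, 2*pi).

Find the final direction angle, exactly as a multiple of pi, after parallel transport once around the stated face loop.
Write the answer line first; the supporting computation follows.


Answer: final direction angle = pi/6

enclosed vertex P1: corner angles sum to (7/4)*pi, defect = 2*pi - (7/4)*pi = pi/4
enclosed vertex P2: corner angles sum to (7/3)*pi, defect = 2*pi - (7/3)*pi = -pi/3
final direction = starting direction + enclosed defect total, reduced mod 2*pi (induced orientation)
final angle = pi/4 - pi/12 = pi/6 (mod 2*pi)


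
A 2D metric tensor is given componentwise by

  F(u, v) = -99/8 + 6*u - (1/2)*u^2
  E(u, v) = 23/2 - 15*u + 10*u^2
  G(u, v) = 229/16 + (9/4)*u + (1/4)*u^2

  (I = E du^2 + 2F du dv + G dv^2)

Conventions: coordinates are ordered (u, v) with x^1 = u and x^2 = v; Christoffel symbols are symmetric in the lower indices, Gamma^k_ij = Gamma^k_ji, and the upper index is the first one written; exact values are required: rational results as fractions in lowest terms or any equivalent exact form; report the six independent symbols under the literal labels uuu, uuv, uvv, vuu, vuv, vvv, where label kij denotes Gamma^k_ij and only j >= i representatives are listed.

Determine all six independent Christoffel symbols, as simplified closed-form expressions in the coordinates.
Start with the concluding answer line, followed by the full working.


Answer: Gamma_uuu = (128*u^3 + 1896*u^2 + 4984*u - 2118)/(144*u^4 + 1584*u^3 + 4088*u^2 - 2580*u + 733), Gamma_uuv = (8*u^3 - 60*u^2 - 234*u + 891)/(144*u^4 + 1584*u^3 + 4088*u^2 - 2580*u + 733), Gamma_uvv = (-8*u^3 - 108*u^2 - 782*u - 2061)/(288*u^4 + 3168*u^3 + 8176*u^2 - 5160*u + 1466), Gamma_vuu = (-320*u^3 + 720*u^2 + 4304*u - 1524)/(144*u^4 + 1584*u^3 + 4088*u^2 - 2580*u + 733), Gamma_vuv = (160*u^3 + 480*u^2 - 896*u + 828)/(144*u^4 + 1584*u^3 + 4088*u^2 - 2580*u + 733), Gamma_vvv = (-8*u^3 + 60*u^2 + 234*u - 891)/(144*u^4 + 1584*u^3 + 4088*u^2 - 2580*u + 733)

E = 23/2 - 15*u + 10*u^2; F = -99/8 + 6*u - (1/2)*u^2; G = 229/16 + (9/4)*u + (1/4)*u^2
Gamma^k_ij = (1/2) g^{kl} (d_i g_jl + d_j g_il - d_l g_ij), with g^inv = (1/(EG-F^2)) [[G, -F], [-F, E]]
first partials: E_u = -15 + 20*u, E_v = 0, F_u = 6 - u, F_v = 0, G_u = 9/4 + (1/2)*u, G_v = 0
D = EG - F^2 = 733/64 - (645/16)*u + (511/8)*u^2 + (99/4)*u^3 + (9/4)*u^4
expanded: Gamma^u_uu = (G E_u - 2F F_u + F E_v)/(2D), Gamma^u_uv = (G E_v - F G_u)/(2D), Gamma^u_vv = (2G F_v - G G_u - F G_v)/(2D), Gamma^v_uu = (2E F_u - E E_v - F E_u)/(2D), Gamma^v_uv = (E G_u - F E_v)/(2D), Gamma^v_vv = (E G_v - 2F F_v + F G_u)/(2D); substitute and cancel common factors


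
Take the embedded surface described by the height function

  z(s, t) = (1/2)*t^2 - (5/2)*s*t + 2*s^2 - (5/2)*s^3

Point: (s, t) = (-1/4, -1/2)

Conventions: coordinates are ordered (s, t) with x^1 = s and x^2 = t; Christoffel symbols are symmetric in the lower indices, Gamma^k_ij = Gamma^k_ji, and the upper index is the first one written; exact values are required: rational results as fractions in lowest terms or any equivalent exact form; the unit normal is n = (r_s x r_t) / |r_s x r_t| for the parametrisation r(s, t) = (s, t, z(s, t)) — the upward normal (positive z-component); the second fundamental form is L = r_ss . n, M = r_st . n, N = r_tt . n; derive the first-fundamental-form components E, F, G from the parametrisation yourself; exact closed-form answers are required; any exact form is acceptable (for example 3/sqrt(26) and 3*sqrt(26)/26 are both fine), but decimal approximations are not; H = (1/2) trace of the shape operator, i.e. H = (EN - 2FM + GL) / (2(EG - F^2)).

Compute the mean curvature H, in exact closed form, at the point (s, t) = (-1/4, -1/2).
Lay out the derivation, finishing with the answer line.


z_s = -7/32, z_t = 1/8, z_ss = 31/4, z_st = -5/2, z_tt = 1
E = 1073/1024, F = -7/256, G = 65/64; answer radicand W^2 = 1089/1024
unnormalised second-form numerators: l = 31/4, m = -5/2, n = 1; L = l/sqrt(1089/1024), and similarly M = m/sqrt(W^2), N = n/sqrt(W^2)
H = (E*n - 2*F*m + G*l) / (2*(EG - F^2)*sqrt(W^2)); E*n - 2*F*m + G*l = 8993/1024, EG - F^2 = 1089/1024, so H = (8993/2178)/sqrt(1089/1024)

Answer: H = 143888/35937


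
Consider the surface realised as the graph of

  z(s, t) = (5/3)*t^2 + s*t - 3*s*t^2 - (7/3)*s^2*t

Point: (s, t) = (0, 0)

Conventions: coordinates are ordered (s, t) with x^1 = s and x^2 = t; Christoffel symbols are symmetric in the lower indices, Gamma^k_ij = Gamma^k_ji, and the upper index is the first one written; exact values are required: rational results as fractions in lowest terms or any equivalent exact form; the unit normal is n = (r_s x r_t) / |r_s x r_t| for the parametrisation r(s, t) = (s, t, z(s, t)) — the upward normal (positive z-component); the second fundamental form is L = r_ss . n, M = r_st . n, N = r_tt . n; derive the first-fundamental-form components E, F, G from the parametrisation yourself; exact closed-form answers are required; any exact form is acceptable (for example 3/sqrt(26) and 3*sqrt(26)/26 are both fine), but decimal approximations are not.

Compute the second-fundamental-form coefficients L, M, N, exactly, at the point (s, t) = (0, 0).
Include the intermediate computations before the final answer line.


z_s = 0, z_t = 0, z_ss = 0, z_st = 1, z_tt = 10/3
E = 1, F = 0, G = 1; answer radicand W^2 = 1
unnormalised second-form numerators: l = 0, m = 1, n = 10/3; L = l/sqrt(1), and similarly M = m/sqrt(W^2), N = n/sqrt(W^2)

Answer: L = 0, M = 1, N = 10/3


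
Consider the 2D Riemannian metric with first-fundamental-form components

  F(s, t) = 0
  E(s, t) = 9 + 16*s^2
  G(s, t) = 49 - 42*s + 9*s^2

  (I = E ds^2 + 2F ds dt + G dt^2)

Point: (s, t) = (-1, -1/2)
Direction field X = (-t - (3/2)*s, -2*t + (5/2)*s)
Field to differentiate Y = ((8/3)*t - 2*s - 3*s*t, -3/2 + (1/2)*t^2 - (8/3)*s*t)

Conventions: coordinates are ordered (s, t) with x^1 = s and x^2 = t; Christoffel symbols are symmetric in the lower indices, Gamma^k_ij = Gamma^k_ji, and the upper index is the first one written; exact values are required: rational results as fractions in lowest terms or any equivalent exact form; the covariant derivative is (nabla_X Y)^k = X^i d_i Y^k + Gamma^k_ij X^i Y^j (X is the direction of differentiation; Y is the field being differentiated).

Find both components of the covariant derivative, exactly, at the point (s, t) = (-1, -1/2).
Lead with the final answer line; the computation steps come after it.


Answer: (nabla_X Y)^s = -427/120, (nabla_X Y)^t = 2/3

E = 25, F = 0, G = 100 at the point
E_s = -32, E_t = 0, F_s = 0, F_t = 0, G_s = -60, G_t = 0
EG - F^2 = 2500;  g^inv = (1/2500) * [[100, 0], [0, 25]]
first-kind symbols [ij,l] = (1/2)(d_i g_jl + d_j g_il - d_l g_ij): [ss,s] = E_s/2 = -16, [ss,t] = F_s - E_t/2 = 0, [st,s] = E_t/2 = 0, [st,t] = G_s/2 = -30, [tt,s] = F_t - G_s/2 = 30, [tt,t] = G_t/2 = 0
Gamma^s_ij = (G*[ij,s] - F*[ij,t])/(EG - F^2), Gamma^t_ij = (E*[ij,t] - F*[ij,s])/(EG - F^2)
Gamma_sss = -16/25, Gamma_sst = 0, Gamma_stt = 6/5, Gamma_tss = 0, Gamma_tst = -3/10, Gamma_ttt = 0
X = (2, -3/2), Y = (-5/6, -65/24) at the point


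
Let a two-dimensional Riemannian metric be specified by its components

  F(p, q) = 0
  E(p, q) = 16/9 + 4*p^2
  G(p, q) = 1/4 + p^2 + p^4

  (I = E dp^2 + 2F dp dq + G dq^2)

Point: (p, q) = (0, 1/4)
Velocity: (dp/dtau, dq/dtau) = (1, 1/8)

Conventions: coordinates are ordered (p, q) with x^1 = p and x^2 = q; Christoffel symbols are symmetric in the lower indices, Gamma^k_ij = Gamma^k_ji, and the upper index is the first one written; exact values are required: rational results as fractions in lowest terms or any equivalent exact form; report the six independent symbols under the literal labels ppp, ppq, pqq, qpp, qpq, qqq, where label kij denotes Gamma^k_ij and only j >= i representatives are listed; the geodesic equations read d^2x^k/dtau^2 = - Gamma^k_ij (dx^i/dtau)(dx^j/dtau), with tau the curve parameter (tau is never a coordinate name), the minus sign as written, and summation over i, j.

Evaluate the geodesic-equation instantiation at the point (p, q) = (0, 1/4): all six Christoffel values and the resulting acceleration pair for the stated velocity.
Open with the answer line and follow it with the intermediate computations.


Answer: Gamma_ppp = 0, Gamma_ppq = 0, Gamma_pqq = 0, Gamma_qpp = 0, Gamma_qpq = 0, Gamma_qqq = 0; accelerations (d^2p/dtau^2, d^2q/dtau^2) = (0, 0)

E = 16/9, F = 0, G = 1/4 at the point
E_p = 0, E_q = 0, F_p = 0, F_q = 0, G_p = 0, G_q = 0
EG - F^2 = 4/9;  g^inv = (9/4) * [[1/4, 0], [0, 16/9]]
first-kind symbols [ij,l] = (1/2)(d_i g_jl + d_j g_il - d_l g_ij): [pp,p] = E_p/2 = 0, [pp,q] = F_p - E_q/2 = 0, [pq,p] = E_q/2 = 0, [pq,q] = G_p/2 = 0, [qq,p] = F_q - G_p/2 = 0, [qq,q] = G_q/2 = 0
Gamma^p_ij = (G*[ij,p] - F*[ij,q])/(EG - F^2), Gamma^q_ij = (E*[ij,q] - F*[ij,p])/(EG - F^2)
Gamma_ppp = 0, Gamma_ppq = 0, Gamma_pqq = 0, Gamma_qpp = 0, Gamma_qpq = 0, Gamma_qqq = 0
d^2p/dtau^2 = -(Gamma_ppp*(1)^2 + 2*Gamma_ppq*(1)*(1/8) + Gamma_pqq*(1/8)^2) = 0
d^2q/dtau^2 = -(Gamma_qpp*(1)^2 + 2*Gamma_qpq*(1)*(1/8) + Gamma_qqq*(1/8)^2) = 0


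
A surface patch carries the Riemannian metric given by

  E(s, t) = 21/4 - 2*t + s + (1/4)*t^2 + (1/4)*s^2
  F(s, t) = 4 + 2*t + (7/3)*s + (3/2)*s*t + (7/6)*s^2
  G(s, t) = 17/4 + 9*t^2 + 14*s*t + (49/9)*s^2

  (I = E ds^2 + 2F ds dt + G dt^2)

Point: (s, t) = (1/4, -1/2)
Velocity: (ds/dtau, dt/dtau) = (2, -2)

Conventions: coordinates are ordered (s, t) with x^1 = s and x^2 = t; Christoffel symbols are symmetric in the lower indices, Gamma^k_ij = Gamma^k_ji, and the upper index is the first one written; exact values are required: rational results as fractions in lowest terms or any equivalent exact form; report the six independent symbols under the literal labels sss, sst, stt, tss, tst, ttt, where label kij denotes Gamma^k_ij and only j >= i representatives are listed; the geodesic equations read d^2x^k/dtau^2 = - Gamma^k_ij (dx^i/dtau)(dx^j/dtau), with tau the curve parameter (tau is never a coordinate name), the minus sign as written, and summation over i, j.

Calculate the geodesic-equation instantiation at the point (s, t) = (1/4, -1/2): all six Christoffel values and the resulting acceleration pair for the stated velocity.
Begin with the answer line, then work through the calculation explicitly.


Answer: Gamma_sss = -9855/24713, Gamma_sst = 150/1901, Gamma_stt = 337126/222417, Gamma_tss = 45393/49426, Gamma_tst = -901/1901, Gamma_ttt = -38877/24713; accelerations (d^2s/dtau^2, d^2t/dtau^2) = (-853324/222417, -28982/24713)

E = 421/64, F = 111/32, G = 733/144 at the point
E_s = 9/8, E_t = -9/4, F_s = 13/6, F_t = 19/8, G_s = -77/18, G_t = -11/2
EG - F^2 = 24713/1152;  g^inv = (1152/24713) * [[733/144, -111/32], [-111/32, 421/64]]
first-kind symbols [ij,l] = (1/2)(d_i g_jl + d_j g_il - d_l g_ij): [ss,s] = E_s/2 = 9/16, [ss,t] = F_s - E_t/2 = 79/24, [st,s] = E_t/2 = -9/8, [st,t] = G_s/2 = -77/36, [tt,s] = F_t - G_s/2 = 325/72, [tt,t] = G_t/2 = -11/4
Gamma^s_ij = (G*[ij,s] - F*[ij,t])/(EG - F^2), Gamma^t_ij = (E*[ij,t] - F*[ij,s])/(EG - F^2)
Gamma_sss = -9855/24713, Gamma_sst = 150/1901, Gamma_stt = 337126/222417, Gamma_tss = 45393/49426, Gamma_tst = -901/1901, Gamma_ttt = -38877/24713
d^2s/dtau^2 = -(Gamma_sss*(2)^2 + 2*Gamma_sst*(2)*(-2) + Gamma_stt*(-2)^2) = -853324/222417
d^2t/dtau^2 = -(Gamma_tss*(2)^2 + 2*Gamma_tst*(2)*(-2) + Gamma_ttt*(-2)^2) = -28982/24713


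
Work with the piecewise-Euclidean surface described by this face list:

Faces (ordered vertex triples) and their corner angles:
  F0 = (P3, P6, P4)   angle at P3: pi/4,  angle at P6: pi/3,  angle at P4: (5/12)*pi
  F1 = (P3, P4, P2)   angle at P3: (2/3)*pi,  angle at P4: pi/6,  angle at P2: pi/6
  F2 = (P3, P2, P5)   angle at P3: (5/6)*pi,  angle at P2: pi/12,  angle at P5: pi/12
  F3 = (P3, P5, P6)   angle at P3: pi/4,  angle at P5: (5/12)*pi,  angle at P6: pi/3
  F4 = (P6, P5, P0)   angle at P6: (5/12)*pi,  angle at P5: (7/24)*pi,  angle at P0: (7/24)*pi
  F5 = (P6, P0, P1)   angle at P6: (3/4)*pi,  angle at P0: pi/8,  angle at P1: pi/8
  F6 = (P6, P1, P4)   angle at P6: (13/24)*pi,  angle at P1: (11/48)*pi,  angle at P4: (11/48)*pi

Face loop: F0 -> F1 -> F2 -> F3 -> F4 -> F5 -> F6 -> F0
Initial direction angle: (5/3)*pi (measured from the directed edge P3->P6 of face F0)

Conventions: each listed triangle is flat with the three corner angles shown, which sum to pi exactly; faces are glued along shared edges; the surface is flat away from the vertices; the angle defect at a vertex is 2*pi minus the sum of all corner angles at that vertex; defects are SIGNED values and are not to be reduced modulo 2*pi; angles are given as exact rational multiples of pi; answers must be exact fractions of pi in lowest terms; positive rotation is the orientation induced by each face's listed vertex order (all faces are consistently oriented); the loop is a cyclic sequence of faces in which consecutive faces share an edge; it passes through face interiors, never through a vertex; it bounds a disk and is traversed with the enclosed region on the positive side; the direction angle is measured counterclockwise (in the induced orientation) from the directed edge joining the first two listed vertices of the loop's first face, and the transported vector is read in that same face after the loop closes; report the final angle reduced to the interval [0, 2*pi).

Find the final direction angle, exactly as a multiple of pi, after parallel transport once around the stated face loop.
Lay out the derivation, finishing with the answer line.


enclosed vertex P3: corner angles sum to 2*pi, defect = 2*pi - 2*pi = 0
enclosed vertex P6: corner angles sum to (19/8)*pi, defect = 2*pi - (19/8)*pi = (-3/8)*pi
adding the enclosed defects to the starting angle (mod 2*pi, induced orientation) gives the holonomy
final angle = (5/3)*pi - (3/8)*pi = (31/24)*pi (mod 2*pi)

Answer: final direction angle = (31/24)*pi


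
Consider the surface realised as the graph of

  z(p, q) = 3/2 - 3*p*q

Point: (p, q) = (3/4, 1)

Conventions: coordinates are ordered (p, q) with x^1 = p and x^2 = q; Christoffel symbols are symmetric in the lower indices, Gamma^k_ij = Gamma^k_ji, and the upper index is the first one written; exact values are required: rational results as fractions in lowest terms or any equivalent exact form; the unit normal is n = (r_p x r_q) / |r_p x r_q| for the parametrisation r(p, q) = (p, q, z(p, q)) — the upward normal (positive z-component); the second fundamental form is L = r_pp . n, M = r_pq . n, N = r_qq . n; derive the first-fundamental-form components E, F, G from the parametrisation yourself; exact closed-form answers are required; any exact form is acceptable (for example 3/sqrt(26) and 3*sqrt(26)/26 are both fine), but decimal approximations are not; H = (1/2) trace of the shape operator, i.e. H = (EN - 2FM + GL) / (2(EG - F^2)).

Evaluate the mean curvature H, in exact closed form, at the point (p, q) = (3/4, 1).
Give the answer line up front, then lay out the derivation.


Answer: H = 1296*sqrt(241)/58081

z_p = -3, z_q = -9/4, z_pp = 0, z_pq = -3, z_qq = 0
E = 10, F = 27/4, G = 97/16; answer radicand W^2 = 241/16
unnormalised second-form numerators: l = 0, m = -3, n = 0; L = l/sqrt(241/16), and similarly M = m/sqrt(W^2), N = n/sqrt(W^2)
H = (E*n - 2*F*m + G*l) / (2*(EG - F^2)*sqrt(W^2)); E*n - 2*F*m + G*l = 81/2, EG - F^2 = 241/16, so H = (324/241)/sqrt(241/16)


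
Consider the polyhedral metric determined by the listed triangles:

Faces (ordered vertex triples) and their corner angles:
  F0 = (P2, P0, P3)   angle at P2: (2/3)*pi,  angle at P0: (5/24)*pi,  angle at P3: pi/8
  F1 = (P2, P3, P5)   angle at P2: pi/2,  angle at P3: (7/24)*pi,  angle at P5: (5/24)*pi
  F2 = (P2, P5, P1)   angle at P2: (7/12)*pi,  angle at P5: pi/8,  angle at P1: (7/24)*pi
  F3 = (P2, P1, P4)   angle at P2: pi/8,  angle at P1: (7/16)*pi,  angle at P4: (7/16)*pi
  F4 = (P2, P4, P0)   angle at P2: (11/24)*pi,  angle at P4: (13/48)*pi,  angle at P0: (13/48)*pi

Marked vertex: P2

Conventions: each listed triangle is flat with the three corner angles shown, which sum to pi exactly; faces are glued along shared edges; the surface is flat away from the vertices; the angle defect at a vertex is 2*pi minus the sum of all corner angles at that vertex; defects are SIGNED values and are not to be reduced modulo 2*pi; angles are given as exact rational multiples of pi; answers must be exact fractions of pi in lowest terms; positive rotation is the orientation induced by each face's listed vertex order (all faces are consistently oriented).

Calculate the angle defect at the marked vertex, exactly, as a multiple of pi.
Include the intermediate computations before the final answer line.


Sum of corner angles at P2: (7/3)*pi
defect = 2*pi - (7/3)*pi

Answer: defect(P2) = -pi/3


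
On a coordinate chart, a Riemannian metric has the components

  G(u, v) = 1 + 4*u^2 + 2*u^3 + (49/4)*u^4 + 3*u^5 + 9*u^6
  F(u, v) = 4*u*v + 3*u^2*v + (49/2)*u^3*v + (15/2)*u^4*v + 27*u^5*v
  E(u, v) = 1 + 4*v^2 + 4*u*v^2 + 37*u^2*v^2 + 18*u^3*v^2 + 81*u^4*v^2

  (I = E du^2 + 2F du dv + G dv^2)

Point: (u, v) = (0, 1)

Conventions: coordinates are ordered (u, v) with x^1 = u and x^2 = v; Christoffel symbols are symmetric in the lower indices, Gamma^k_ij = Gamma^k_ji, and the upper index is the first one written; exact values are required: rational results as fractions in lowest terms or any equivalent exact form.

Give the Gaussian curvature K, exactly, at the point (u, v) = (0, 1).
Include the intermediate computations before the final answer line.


E = 5, F = 0, G = 1, EG - F^2 = 5 at the point
E_u = 4, E_v = 8, F_u = 4, F_v = 0, G_u = 0, G_v = 0
E_vv = 8, F_uv = 4, G_uu = 8
Apply the Brioschi formula K = (det M1 - det M2)/(EG - F^2)^2 over the derivative matrices of E, F, G.
M1 = [[-E_vv/2 + F_uv - G_uu/2, E_u/2, F_u - E_v/2], [F_v - G_u/2, E, F], [G_v/2, F, G]] = [[-4, 2, 0], [0, 5, 0], [0, 0, 1]]; det M1 = -20
M2 = [[0, E_v/2, G_u/2], [E_v/2, E, F], [G_u/2, F, G]] = [[0, 4, 0], [4, 5, 0], [0, 0, 1]]; det M2 = -16
det M1 - det M2 = -4; K = -4 / (5)^2 = -4/25

Answer: K = -4/25


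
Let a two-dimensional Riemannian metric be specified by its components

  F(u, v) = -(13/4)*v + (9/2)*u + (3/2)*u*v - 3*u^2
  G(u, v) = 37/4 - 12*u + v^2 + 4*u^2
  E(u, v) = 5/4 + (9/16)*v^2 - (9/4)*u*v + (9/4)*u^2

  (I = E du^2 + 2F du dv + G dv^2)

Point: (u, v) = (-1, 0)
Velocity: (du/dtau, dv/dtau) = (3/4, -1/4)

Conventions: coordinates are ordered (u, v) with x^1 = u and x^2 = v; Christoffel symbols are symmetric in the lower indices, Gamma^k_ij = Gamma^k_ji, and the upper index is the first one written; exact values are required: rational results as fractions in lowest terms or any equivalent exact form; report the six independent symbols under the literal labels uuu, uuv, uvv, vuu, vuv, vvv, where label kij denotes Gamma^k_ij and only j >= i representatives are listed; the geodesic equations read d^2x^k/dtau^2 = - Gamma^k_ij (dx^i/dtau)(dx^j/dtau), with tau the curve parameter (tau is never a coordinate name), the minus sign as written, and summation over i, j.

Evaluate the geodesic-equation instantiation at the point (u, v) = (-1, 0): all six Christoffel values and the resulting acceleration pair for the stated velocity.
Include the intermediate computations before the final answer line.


E = 7/2, F = -15/2, G = 101/4 at the point
E_u = -9/2, E_v = 9/4, F_u = 21/2, F_v = -19/4, G_u = -20, G_v = 0
EG - F^2 = 257/8;  g^inv = (8/257) * [[101/4, 15/2], [15/2, 7/2]]
first-kind symbols [ij,l] = (1/2)(d_i g_jl + d_j g_il - d_l g_ij): [uu,u] = E_u/2 = -9/4, [uu,v] = F_u - E_v/2 = 75/8, [uv,u] = E_v/2 = 9/8, [uv,v] = G_u/2 = -10, [vv,u] = F_v - G_u/2 = 21/4, [vv,v] = G_v/2 = 0
Gamma^u_ij = (G*[ij,u] - F*[ij,v])/(EG - F^2), Gamma^v_ij = (E*[ij,v] - F*[ij,u])/(EG - F^2)
Gamma_uuu = 108/257, Gamma_uuv = -1491/1028, Gamma_uvv = 2121/514, Gamma_vuu = 255/514, Gamma_vuv = -425/514, Gamma_vvv = 315/257
d^2u/dtau^2 = -(Gamma_uuu*(3/4)^2 + 2*Gamma_uuv*(3/4)*(-1/4) + Gamma_uvv*(-1/4)^2) = -4269/4112
d^2v/dtau^2 = -(Gamma_vuu*(3/4)^2 + 2*Gamma_vuv*(3/4)*(-1/4) + Gamma_vvv*(-1/4)^2) = -5475/8224

Answer: Gamma_uuu = 108/257, Gamma_uuv = -1491/1028, Gamma_uvv = 2121/514, Gamma_vuu = 255/514, Gamma_vuv = -425/514, Gamma_vvv = 315/257; accelerations (d^2u/dtau^2, d^2v/dtau^2) = (-4269/4112, -5475/8224)


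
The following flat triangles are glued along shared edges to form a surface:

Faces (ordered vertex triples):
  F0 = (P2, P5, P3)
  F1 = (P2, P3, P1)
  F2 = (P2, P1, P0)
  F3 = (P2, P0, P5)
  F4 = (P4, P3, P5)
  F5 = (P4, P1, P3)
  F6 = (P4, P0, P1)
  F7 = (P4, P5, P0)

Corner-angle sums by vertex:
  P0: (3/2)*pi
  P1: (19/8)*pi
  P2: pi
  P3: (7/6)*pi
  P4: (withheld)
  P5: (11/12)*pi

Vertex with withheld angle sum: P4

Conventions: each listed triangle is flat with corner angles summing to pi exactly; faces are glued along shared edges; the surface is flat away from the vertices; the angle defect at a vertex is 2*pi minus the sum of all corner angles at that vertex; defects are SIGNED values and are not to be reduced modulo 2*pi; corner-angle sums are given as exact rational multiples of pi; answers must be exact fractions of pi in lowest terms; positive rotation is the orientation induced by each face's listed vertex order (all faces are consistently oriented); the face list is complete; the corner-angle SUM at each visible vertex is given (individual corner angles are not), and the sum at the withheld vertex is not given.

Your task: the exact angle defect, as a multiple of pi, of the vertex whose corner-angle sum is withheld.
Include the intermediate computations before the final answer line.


V = 6, E = 12, F = 8; chi = V - E + F = 2
Gauss-Bonnet: total defect = 2*pi*chi = 4*pi; visible defects sum to (73/24)*pi

Answer: defect(P4) = (23/24)*pi


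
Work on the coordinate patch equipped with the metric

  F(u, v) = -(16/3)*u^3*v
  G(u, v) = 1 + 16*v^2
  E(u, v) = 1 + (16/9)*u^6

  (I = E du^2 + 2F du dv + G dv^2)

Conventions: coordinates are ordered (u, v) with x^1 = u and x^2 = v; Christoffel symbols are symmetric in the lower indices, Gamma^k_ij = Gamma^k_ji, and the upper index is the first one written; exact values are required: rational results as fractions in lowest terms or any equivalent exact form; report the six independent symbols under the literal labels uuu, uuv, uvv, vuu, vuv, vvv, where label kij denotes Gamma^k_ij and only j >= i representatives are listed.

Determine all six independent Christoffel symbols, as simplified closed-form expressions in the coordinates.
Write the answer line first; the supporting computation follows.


Answer: Gamma_uuu = 48*u^5/(16*u^6 + 144*v^2 + 9), Gamma_uuv = 0, Gamma_uvv = -48*u^3/(16*u^6 + 144*v^2 + 9), Gamma_vuu = -144*u^2*v/(16*u^6 + 144*v^2 + 9), Gamma_vuv = 0, Gamma_vvv = 144*v/(16*u^6 + 144*v^2 + 9)

E = 1 + (16/9)*u^6; F = -(16/3)*u^3*v; G = 1 + 16*v^2
Gamma^k_ij = (1/2) g^{kl} (d_i g_jl + d_j g_il - d_l g_ij), with g^inv = (1/(EG-F^2)) [[G, -F], [-F, E]]
first partials: E_u = (32/3)*u^5, E_v = 0, F_u = -16*u^2*v, F_v = -(16/3)*u^3, G_u = 0, G_v = 32*v
D = EG - F^2 = 1 + 16*v^2 + (16/9)*u^6
expanded: Gamma^u_uu = (G E_u - 2F F_u + F E_v)/(2D), Gamma^u_uv = (G E_v - F G_u)/(2D), Gamma^u_vv = (2G F_v - G G_u - F G_v)/(2D), Gamma^v_uu = (2E F_u - E E_v - F E_u)/(2D), Gamma^v_uv = (E G_u - F E_v)/(2D), Gamma^v_vv = (E G_v - 2F F_v + F G_u)/(2D); substitute and cancel common factors


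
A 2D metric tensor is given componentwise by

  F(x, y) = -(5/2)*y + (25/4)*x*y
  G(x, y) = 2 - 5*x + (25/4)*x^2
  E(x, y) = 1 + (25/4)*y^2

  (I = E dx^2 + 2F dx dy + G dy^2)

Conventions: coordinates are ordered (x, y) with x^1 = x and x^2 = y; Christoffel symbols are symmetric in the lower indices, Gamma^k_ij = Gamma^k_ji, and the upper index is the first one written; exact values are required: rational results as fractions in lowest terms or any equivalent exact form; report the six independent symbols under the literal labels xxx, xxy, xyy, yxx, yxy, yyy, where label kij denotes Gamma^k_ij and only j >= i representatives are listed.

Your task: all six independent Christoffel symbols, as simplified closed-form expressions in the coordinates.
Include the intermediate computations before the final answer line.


E = 1 + (25/4)*y^2; F = -(5/2)*y + (25/4)*x*y; G = 2 - 5*x + (25/4)*x^2
Gamma^k_ij = (1/2) g^{kl} (d_i g_jl + d_j g_il - d_l g_ij), with g^inv = (1/(EG-F^2)) [[G, -F], [-F, E]]
first partials: E_x = 0, E_y = (25/2)*y, F_x = (25/4)*y, F_y = -5/2 + (25/4)*x, G_x = -5 + (25/2)*x, G_y = 0
D = EG - F^2 = 2 - 5*x + (25/4)*y^2 + (25/4)*x^2
expanded: Gamma^x_xx = (G E_x - 2F F_x + F E_y)/(2D), Gamma^x_xy = (G E_y - F G_x)/(2D), Gamma^x_yy = (2G F_y - G G_x - F G_y)/(2D), Gamma^y_xx = (2E F_x - E E_y - F E_x)/(2D), Gamma^y_xy = (E G_x - F E_y)/(2D), Gamma^y_yy = (E G_y - 2F F_y + F G_x)/(2D); substitute and cancel common factors

Answer: Gamma_xxx = 0, Gamma_xxy = 25*y/(25*x^2 - 20*x + 25*y^2 + 8), Gamma_xyy = 0, Gamma_yxx = 0, Gamma_yxy = (25*x - 10)/(25*x^2 - 20*x + 25*y^2 + 8), Gamma_yyy = 0
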